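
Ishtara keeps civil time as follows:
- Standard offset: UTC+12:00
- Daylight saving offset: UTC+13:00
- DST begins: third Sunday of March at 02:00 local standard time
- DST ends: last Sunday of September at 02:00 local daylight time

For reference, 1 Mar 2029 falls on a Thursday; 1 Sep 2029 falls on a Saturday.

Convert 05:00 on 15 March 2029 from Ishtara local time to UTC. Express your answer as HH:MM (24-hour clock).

17:00

1 March 2029 is a Thursday, so the first Sunday is March 4 and the third is March 18.
1 September 2029 is a Saturday, so Sundays fall on 2, 9, 16, 23, 30; the last is September 30.
Daylight saving runs 18 March – 30 September; 15 March 2029 is outside that window, so Ishtara is on standard time at UTC+12:00.
05:00 local − 12h = 17:00 UTC (rolling into the previous day, 14 March 2029).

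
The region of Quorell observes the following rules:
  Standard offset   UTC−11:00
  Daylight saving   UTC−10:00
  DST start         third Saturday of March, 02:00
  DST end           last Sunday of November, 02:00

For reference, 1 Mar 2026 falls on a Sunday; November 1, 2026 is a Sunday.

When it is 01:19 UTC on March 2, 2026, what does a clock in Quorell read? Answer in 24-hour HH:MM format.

1 March 2026 is a Sunday, so the first Saturday is March 7 and the third is March 21.
1 November 2026 is a Sunday, so Sundays fall on 1, 8, 15, 22, 29; the last is November 29.
At the standard offset (UTC−11:00), 01:19 UTC − 11h = 14:19 Quorell standard time (rolling into the previous day, 1 March 2026).
The standard-time date in Quorell, March 1, 2026, is outside the daylight-saving period (21 March – 29 November), so Quorell is on standard time, UTC−11:00.
01:19 UTC − 11h = 14:19 local (rolling into the previous day, 1 March 2026).

14:19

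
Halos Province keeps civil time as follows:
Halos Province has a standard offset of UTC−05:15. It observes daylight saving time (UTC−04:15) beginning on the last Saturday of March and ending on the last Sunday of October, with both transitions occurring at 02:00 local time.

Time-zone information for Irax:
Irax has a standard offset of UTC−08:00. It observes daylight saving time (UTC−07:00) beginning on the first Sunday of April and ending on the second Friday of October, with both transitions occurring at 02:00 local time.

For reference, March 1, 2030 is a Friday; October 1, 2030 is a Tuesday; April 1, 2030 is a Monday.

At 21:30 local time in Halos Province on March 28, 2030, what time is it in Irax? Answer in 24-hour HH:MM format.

1 March 2030 is a Friday, so Saturdays fall on 2, 9, 16, 23, 30; the last is March 30.
1 October 2030 is a Tuesday, so Sundays fall on 6, 13, 20, 27; the last is October 27.
March 28, 2030 is outside the daylight-saving period (30 March – 27 October), so Halos Province is on standard time, UTC−05:15.
21:30 Halos Province + 5h15m = 02:45 UTC (rolling into the next day, 29 March 2030).
1 April 2030 is a Monday, so the first Sunday is April 7.
1 October 2030 is a Tuesday, so the first Friday is October 4 and the second is October 11.
At the standard offset (UTC−08:00), 02:45 UTC − 8h = 18:45 Irax standard time (rolling into the previous day, 28 March 2030).
The standard-time date in Irax, March 28, 2030, is outside the daylight-saving period (7 April – 11 October), so Irax is on standard time, UTC−08:00.
02:45 UTC − 8h = 18:45 Irax (rolling into the previous day, 28 March 2030).

18:45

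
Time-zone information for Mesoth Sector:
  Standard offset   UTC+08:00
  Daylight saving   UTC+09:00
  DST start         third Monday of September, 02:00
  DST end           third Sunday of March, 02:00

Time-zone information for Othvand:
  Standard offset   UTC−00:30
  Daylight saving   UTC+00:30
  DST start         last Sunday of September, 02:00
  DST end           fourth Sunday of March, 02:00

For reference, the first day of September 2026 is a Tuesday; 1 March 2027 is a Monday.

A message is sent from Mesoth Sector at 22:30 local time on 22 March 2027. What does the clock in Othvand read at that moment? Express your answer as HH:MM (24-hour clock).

1 September 2026 is a Tuesday, so the first Monday is September 7 and the third is September 21.
1 March 2027 is a Monday, so the first Sunday is March 7 and the third is March 21.
Daylight saving runs 21 September 2026 – 21 March 2027; 22 March 2027 is outside that window, so Mesoth Sector is on standard time at UTC+08:00.
22:30 Mesoth Sector − 8h = 14:30 UTC.
1 September 2026 is a Tuesday, so Sundays fall on 6, 13, 20, 27; the last is September 27.
1 March 2027 is a Monday, so the first Sunday is March 7 and the fourth is March 28.
At the standard offset (UTC−00:30), 14:30 UTC − 0h30m = 14:00 Othvand standard time.
The standard-time date in Othvand, 22 March 2027, falls between 27 September 2026 and 28 March 2027, so daylight saving is in effect and Othvand is at UTC+00:30.
14:30 UTC + 0h30m = 15:00 Othvand.

15:00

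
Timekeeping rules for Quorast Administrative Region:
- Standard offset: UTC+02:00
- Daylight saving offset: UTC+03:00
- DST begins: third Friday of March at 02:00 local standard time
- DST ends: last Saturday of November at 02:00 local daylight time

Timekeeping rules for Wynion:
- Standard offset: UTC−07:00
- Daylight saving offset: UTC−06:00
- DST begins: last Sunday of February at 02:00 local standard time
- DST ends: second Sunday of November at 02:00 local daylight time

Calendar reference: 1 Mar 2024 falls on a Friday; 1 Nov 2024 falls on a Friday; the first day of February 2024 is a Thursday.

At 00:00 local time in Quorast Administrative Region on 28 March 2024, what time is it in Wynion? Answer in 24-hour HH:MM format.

15:00

1 March 2024 is a Friday, so the first Friday is March 1 and the third is March 15.
1 November 2024 is a Friday, so Saturdays fall on 2, 9, 16, 23, 30; the last is November 30.
28 March 2024 lies within the daylight-saving period (15 March – 30 November), so Quorast Administrative Region is on daylight time, UTC+03:00.
00:00 Quorast Administrative Region − 3h = 21:00 UTC (rolling into the previous day, 27 March 2024).
1 February 2024 is a Thursday, so Sundays fall on 4, 11, 18, 25; the last is February 25.
1 November 2024 is a Friday, so the first Sunday is November 3 and the second is November 10.
At the standard offset (UTC−07:00), 21:00 UTC − 7h = 14:00 Wynion standard time.
Daylight saving runs 25 February – 10 November; the standard-time date in Wynion, 27 March 2024, is inside that window, so Wynion is at UTC−06:00.
21:00 UTC − 6h = 15:00 Wynion.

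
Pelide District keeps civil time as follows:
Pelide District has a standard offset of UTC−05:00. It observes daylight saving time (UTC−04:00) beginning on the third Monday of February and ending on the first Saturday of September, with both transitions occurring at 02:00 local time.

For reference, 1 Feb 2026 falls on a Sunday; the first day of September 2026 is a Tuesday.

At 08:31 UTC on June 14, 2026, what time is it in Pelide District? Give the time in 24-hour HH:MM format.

1 February 2026 is a Sunday, so the first Monday is February 2 and the third is February 16.
1 September 2026 is a Tuesday, so the first Saturday is September 5.
At the standard offset (UTC−05:00), 08:31 UTC − 5h = 03:31 Pelide District standard time.
The standard-time date in Pelide District, June 14, 2026, falls between 16 February and 5 September, so daylight saving is in effect and Pelide District is at UTC−04:00.
08:31 UTC − 4h = 04:31 local.

04:31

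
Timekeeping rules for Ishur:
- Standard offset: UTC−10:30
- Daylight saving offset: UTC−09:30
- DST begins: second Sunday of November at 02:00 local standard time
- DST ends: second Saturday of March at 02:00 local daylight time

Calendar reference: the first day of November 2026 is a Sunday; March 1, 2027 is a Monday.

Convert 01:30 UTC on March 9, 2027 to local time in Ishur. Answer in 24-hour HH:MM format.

16:00

1 November 2026 is a Sunday, so the first Sunday is November 1 and the second is November 8.
1 March 2027 is a Monday, so the first Saturday is March 6 and the second is March 13.
At the standard offset (UTC−10:30), 01:30 UTC − 10h30m = 15:00 Ishur standard time (rolling into the previous day, 8 March 2027).
The standard-time date in Ishur, March 8, 2027, lies within the daylight-saving period (8 November 2026 – 13 March 2027), so Ishur is on daylight time, UTC−09:30.
01:30 UTC − 9h30m = 16:00 local (rolling into the previous day, 8 March 2027).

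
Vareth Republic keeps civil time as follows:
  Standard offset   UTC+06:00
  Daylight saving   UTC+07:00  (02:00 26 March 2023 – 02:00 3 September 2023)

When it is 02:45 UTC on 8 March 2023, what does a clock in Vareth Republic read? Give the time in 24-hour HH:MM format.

At the standard offset (UTC+06:00), 02:45 UTC + 6h = 08:45 Vareth Republic standard time.
Daylight saving runs 26 March – 3 September; the standard-time date in Vareth Republic, 8 March 2023, is outside that window, so Vareth Republic is on standard time at UTC+06:00.
02:45 UTC + 6h = 08:45 local.

08:45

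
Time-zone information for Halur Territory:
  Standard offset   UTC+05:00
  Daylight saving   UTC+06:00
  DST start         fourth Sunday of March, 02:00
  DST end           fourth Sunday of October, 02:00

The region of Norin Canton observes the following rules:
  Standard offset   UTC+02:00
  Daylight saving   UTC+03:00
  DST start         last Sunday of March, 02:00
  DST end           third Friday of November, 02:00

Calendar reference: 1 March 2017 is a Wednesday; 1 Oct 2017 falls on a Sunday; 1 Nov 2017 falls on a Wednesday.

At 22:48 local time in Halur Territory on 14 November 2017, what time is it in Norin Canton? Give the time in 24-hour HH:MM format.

20:48

1 March 2017 is a Wednesday, so the first Sunday is March 5 and the fourth is March 26.
1 October 2017 is a Sunday, so the first Sunday is October 1 and the fourth is October 22.
14 November 2017 does not fall between 26 March and 22 October, so daylight saving is not in effect and Halur Territory is at UTC+05:00.
22:48 Halur Territory − 5h = 17:48 UTC.
1 March 2017 is a Wednesday, so Sundays fall on 5, 12, 19, 26; the last is March 26.
1 November 2017 is a Wednesday, so the first Friday is November 3 and the third is November 17.
At the standard offset (UTC+02:00), 17:48 UTC + 2h = 19:48 Norin Canton standard time.
The standard-time date in Norin Canton, 14 November 2017, falls between 26 March and 17 November, so daylight saving is in effect and Norin Canton is at UTC+03:00.
17:48 UTC + 3h = 20:48 Norin Canton.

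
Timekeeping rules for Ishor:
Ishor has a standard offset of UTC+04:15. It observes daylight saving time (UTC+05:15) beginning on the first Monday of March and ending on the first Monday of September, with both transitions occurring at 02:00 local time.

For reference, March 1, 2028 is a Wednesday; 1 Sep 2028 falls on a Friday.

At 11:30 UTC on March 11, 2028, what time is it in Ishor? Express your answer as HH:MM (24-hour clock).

1 March 2028 is a Wednesday, so the first Monday is March 6.
1 September 2028 is a Friday, so the first Monday is September 4.
At the standard offset (UTC+04:15), 11:30 UTC + 4h15m = 15:45 Ishor standard time.
The standard-time date in Ishor, March 11, 2028, lies within the daylight-saving period (6 March – 4 September), so Ishor is on daylight time, UTC+05:15.
11:30 UTC + 5h15m = 16:45 local.

16:45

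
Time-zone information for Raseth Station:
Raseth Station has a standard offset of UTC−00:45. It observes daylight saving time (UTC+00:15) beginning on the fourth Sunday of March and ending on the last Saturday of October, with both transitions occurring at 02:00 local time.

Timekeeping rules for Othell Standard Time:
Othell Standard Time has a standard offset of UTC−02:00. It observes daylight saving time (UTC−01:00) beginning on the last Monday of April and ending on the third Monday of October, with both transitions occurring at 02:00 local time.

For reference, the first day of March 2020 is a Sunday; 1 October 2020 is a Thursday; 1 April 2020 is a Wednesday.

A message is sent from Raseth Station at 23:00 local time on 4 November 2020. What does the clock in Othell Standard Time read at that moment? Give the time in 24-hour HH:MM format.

21:45

1 March 2020 is a Sunday, so the first Sunday is March 1 and the fourth is March 22.
1 October 2020 is a Thursday, so Saturdays fall on 3, 10, 17, 24, 31; the last is October 31.
4 November 2020 does not fall between 22 March and 31 October, so daylight saving is not in effect and Raseth Station is at UTC−00:45.
23:00 Raseth Station + 0h45m = 23:45 UTC.
1 April 2020 is a Wednesday, so Mondays fall on 6, 13, 20, 27; the last is April 27.
1 October 2020 is a Thursday, so the first Monday is October 5 and the third is October 19.
At the standard offset (UTC−02:00), 23:45 UTC − 2h = 21:45 Othell Standard Time standard time.
Daylight saving runs 27 April – 19 October; the standard-time date in Othell Standard Time, 4 November 2020, is outside that window, so Othell Standard Time is on standard time at UTC−02:00.
23:45 UTC − 2h = 21:45 Othell Standard Time.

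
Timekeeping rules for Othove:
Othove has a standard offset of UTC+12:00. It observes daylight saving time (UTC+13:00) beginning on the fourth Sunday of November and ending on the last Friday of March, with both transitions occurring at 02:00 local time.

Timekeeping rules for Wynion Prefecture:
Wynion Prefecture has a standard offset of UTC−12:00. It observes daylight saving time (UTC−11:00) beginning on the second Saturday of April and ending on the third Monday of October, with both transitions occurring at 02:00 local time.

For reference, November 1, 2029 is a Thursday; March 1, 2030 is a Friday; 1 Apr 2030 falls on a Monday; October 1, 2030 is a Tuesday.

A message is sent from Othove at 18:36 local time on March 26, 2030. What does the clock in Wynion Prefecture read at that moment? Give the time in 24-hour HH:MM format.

1 November 2029 is a Thursday, so the first Sunday is November 4 and the fourth is November 25.
1 March 2030 is a Friday, so Fridays fall on 1, 8, 15, 22, 29; the last is March 29.
March 26, 2030 lies within the daylight-saving period (25 November 2029 – 29 March 2030), so Othove is on daylight time, UTC+13:00.
18:36 Othove − 13h = 05:36 UTC.
1 April 2030 is a Monday, so the first Saturday is April 6 and the second is April 13.
1 October 2030 is a Tuesday, so the first Monday is October 7 and the third is October 21.
At the standard offset (UTC−12:00), 05:36 UTC − 12h = 17:36 Wynion Prefecture standard time (rolling into the previous day, 25 March 2030).
Daylight saving runs 13 April – 21 October; the standard-time date in Wynion Prefecture, March 25, 2030, is outside that window, so Wynion Prefecture is on standard time at UTC−12:00.
05:36 UTC − 12h = 17:36 Wynion Prefecture (rolling into the previous day, 25 March 2030).

17:36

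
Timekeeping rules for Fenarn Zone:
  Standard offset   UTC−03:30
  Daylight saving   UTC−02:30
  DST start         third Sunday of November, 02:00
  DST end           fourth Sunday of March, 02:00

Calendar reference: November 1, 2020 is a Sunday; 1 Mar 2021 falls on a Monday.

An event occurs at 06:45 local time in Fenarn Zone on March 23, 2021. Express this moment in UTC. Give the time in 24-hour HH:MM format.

1 November 2020 is a Sunday, so the first Sunday is November 1 and the third is November 15.
1 March 2021 is a Monday, so the first Sunday is March 7 and the fourth is March 28.
Daylight saving runs 15 November 2020 – 28 March 2021; March 23, 2021 is inside that window, so Fenarn Zone is at UTC−02:30.
06:45 local + 2h30m = 09:15 UTC.

09:15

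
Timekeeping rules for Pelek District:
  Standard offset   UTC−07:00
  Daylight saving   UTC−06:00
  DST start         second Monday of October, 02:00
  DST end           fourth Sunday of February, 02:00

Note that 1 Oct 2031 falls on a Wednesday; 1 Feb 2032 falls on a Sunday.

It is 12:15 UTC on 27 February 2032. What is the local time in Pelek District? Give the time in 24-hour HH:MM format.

05:15

1 October 2031 is a Wednesday, so the first Monday is October 6 and the second is October 13.
1 February 2032 is a Sunday, so the first Sunday is February 1 and the fourth is February 22.
At the standard offset (UTC−07:00), 12:15 UTC − 7h = 05:15 Pelek District standard time.
The standard-time date in Pelek District, 27 February 2032, does not fall between 13 October 2031 and 22 February 2032, so daylight saving is not in effect and Pelek District is at UTC−07:00.
12:15 UTC − 7h = 05:15 local.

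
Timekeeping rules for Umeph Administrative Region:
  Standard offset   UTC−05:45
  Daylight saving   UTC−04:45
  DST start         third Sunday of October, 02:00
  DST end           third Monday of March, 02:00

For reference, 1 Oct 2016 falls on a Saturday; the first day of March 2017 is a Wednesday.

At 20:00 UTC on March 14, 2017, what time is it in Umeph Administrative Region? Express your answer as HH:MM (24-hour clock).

15:15

1 October 2016 is a Saturday, so the first Sunday is October 2 and the third is October 16.
1 March 2017 is a Wednesday, so the first Monday is March 6 and the third is March 20.
At the standard offset (UTC−05:45), 20:00 UTC − 5h45m = 14:15 Umeph Administrative Region standard time.
Daylight saving runs 16 October 2016 – 20 March 2017; the standard-time date in Umeph Administrative Region, March 14, 2017, is inside that window, so Umeph Administrative Region is at UTC−04:45.
20:00 UTC − 4h45m = 15:15 local.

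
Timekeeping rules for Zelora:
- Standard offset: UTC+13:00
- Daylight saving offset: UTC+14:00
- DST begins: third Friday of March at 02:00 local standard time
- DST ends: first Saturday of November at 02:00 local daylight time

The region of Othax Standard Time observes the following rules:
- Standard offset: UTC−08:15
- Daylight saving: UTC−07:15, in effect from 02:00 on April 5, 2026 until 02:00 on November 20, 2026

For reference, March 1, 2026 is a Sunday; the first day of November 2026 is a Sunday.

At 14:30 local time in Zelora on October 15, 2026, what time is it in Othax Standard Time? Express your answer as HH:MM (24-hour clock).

17:15

1 March 2026 is a Sunday, so the first Friday is March 6 and the third is March 20.
1 November 2026 is a Sunday, so the first Saturday is November 7.
Daylight saving runs 20 March – 7 November; October 15, 2026 is inside that window, so Zelora is at UTC+14:00.
14:30 Zelora − 14h = 00:30 UTC.
At the standard offset (UTC−08:15), 00:30 UTC − 8h15m = 16:15 Othax Standard Time standard time (rolling into the previous day, 14 October 2026).
Daylight saving runs 5 April – 20 November; the standard-time date in Othax Standard Time, October 14, 2026, is inside that window, so Othax Standard Time is at UTC−07:15.
00:30 UTC − 7h15m = 17:15 Othax Standard Time (rolling into the previous day, 14 October 2026).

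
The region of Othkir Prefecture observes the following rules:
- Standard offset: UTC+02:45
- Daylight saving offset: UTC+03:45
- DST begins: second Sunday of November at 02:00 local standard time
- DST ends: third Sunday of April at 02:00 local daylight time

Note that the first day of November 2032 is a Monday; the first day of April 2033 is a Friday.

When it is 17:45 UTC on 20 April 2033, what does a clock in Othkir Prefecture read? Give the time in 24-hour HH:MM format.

20:30

1 November 2032 is a Monday, so the first Sunday is November 7 and the second is November 14.
1 April 2033 is a Friday, so the first Sunday is April 3 and the third is April 17.
At the standard offset (UTC+02:45), 17:45 UTC + 2h45m = 20:30 Othkir Prefecture standard time.
The standard-time date in Othkir Prefecture, 20 April 2033, is outside the daylight-saving period (14 November 2032 – 17 April 2033), so Othkir Prefecture is on standard time, UTC+02:45.
17:45 UTC + 2h45m = 20:30 local.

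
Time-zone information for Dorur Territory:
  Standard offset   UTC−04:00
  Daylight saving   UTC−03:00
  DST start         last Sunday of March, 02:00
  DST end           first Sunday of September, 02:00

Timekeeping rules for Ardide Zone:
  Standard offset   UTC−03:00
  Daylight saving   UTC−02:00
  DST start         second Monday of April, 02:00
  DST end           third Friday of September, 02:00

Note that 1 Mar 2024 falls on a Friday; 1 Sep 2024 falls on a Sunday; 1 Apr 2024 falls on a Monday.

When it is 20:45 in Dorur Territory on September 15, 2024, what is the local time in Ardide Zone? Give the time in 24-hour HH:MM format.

1 March 2024 is a Friday, so Sundays fall on 3, 10, 17, 24, 31; the last is March 31.
1 September 2024 is a Sunday, so the first Sunday is September 1.
September 15, 2024 does not fall between 31 March and 1 September, so daylight saving is not in effect and Dorur Territory is at UTC−04:00.
20:45 Dorur Territory + 4h = 00:45 UTC (rolling into the next day, 16 September 2024).
1 April 2024 is a Monday, so the first Monday is April 1 and the second is April 8.
1 September 2024 is a Sunday, so the first Friday is September 6 and the third is September 20.
At the standard offset (UTC−03:00), 00:45 UTC − 3h = 21:45 Ardide Zone standard time (rolling into the previous day, 15 September 2024).
The standard-time date in Ardide Zone, September 15, 2024, lies within the daylight-saving period (8 April – 20 September), so Ardide Zone is on daylight time, UTC−02:00.
00:45 UTC − 2h = 22:45 Ardide Zone (rolling into the previous day, 15 September 2024).

22:45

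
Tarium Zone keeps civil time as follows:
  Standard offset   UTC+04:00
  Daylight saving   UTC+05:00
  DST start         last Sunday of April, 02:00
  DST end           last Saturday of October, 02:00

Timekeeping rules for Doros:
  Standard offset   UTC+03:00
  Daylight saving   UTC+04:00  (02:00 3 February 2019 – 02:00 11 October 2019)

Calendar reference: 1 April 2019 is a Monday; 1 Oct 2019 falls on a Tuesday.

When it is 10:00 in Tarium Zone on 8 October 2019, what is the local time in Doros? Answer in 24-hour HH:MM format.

1 April 2019 is a Monday, so Sundays fall on 7, 14, 21, 28; the last is April 28.
1 October 2019 is a Tuesday, so Saturdays fall on 5, 12, 19, 26; the last is October 26.
8 October 2019 lies within the daylight-saving period (28 April – 26 October), so Tarium Zone is on daylight time, UTC+05:00.
10:00 Tarium Zone − 5h = 05:00 UTC.
At the standard offset (UTC+03:00), 05:00 UTC + 3h = 08:00 Doros standard time.
The standard-time date in Doros, 8 October 2019, falls between 3 February and 11 October, so daylight saving is in effect and Doros is at UTC+04:00.
05:00 UTC + 4h = 09:00 Doros.

09:00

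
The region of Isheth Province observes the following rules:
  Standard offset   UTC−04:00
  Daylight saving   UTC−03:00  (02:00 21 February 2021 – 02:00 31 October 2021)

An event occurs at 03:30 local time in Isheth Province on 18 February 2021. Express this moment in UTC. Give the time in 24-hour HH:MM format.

07:30

Daylight saving runs 21 February – 31 October; 18 February 2021 is outside that window, so Isheth Province is on standard time at UTC−04:00.
03:30 local + 4h = 07:30 UTC.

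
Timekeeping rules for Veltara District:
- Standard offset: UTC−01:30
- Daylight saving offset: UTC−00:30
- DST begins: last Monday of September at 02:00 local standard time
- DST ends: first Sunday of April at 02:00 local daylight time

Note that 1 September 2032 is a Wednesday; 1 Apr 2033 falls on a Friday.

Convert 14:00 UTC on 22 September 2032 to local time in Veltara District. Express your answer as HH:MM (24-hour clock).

1 September 2032 is a Wednesday, so Mondays fall on 6, 13, 20, 27; the last is September 27.
1 April 2033 is a Friday, so the first Sunday is April 3.
At the standard offset (UTC−01:30), 14:00 UTC − 1h30m = 12:30 Veltara District standard time.
The standard-time date in Veltara District, 22 September 2032, is outside the daylight-saving period (27 September 2032 – 3 April 2033), so Veltara District is on standard time, UTC−01:30.
14:00 UTC − 1h30m = 12:30 local.

12:30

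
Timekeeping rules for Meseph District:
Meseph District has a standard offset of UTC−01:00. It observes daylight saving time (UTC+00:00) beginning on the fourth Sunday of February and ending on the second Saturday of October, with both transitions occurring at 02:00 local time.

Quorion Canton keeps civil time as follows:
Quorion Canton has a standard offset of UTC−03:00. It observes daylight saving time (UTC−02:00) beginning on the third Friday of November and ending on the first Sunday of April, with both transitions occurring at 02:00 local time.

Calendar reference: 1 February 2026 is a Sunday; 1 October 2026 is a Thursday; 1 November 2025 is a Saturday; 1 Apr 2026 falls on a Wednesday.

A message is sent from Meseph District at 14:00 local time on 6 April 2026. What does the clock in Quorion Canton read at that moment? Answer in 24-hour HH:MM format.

1 February 2026 is a Sunday, so the first Sunday is February 1 and the fourth is February 22.
1 October 2026 is a Thursday, so the first Saturday is October 3 and the second is October 10.
6 April 2026 lies within the daylight-saving period (22 February – 10 October), so Meseph District is on daylight time, UTC+00:00.
14:00 Meseph District − 0h = 14:00 UTC.
1 November 2025 is a Saturday, so the first Friday is November 7 and the third is November 21.
1 April 2026 is a Wednesday, so the first Sunday is April 5.
At the standard offset (UTC−03:00), 14:00 UTC − 3h = 11:00 Quorion Canton standard time.
The standard-time date in Quorion Canton, 6 April 2026, does not fall between 21 November 2025 and 5 April 2026, so daylight saving is not in effect and Quorion Canton is at UTC−03:00.
14:00 UTC − 3h = 11:00 Quorion Canton.

11:00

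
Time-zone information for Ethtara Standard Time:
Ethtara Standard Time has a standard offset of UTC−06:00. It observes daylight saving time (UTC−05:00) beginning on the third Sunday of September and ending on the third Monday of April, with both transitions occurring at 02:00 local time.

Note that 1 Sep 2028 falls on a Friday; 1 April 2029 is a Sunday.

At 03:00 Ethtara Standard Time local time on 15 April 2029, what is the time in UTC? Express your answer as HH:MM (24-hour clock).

1 September 2028 is a Friday, so the first Sunday is September 3 and the third is September 17.
1 April 2029 is a Sunday, so the first Monday is April 2 and the third is April 16.
15 April 2029 falls between 17 September 2028 and 16 April 2029, so daylight saving is in effect and Ethtara Standard Time is at UTC−05:00.
03:00 local + 5h = 08:00 UTC.

08:00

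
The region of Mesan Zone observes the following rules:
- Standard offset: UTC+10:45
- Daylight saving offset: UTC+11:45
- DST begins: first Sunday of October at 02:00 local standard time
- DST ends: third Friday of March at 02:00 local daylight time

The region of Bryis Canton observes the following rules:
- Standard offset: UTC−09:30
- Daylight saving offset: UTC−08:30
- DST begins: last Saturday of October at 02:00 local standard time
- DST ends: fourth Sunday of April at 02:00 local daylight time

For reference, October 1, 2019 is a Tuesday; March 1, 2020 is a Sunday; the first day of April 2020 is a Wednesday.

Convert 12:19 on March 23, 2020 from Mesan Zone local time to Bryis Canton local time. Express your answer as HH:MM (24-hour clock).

1 October 2019 is a Tuesday, so the first Sunday is October 6.
1 March 2020 is a Sunday, so the first Friday is March 6 and the third is March 20.
Daylight saving runs 6 October 2019 – 20 March 2020; March 23, 2020 is outside that window, so Mesan Zone is on standard time at UTC+10:45.
12:19 Mesan Zone − 10h45m = 01:34 UTC.
1 October 2019 is a Tuesday, so Saturdays fall on 5, 12, 19, 26; the last is October 26.
1 April 2020 is a Wednesday, so the first Sunday is April 5 and the fourth is April 26.
At the standard offset (UTC−09:30), 01:34 UTC − 9h30m = 16:04 Bryis Canton standard time (rolling into the previous day, 22 March 2020).
The standard-time date in Bryis Canton, March 22, 2020, falls between 26 October 2019 and 26 April 2020, so daylight saving is in effect and Bryis Canton is at UTC−08:30.
01:34 UTC − 8h30m = 17:04 Bryis Canton (rolling into the previous day, 22 March 2020).

17:04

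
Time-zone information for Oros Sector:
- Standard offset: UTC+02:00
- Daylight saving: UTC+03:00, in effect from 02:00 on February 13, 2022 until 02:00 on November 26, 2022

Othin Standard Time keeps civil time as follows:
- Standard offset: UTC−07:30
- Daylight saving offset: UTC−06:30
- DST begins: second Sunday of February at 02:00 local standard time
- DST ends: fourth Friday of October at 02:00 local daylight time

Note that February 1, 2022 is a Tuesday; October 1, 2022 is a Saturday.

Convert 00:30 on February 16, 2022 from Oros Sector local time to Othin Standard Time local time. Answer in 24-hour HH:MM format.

February 16, 2022 falls between 13 February and 26 November, so daylight saving is in effect and Oros Sector is at UTC+03:00.
00:30 Oros Sector − 3h = 21:30 UTC (rolling into the previous day, 15 February 2022).
1 February 2022 is a Tuesday, so the first Sunday is February 6 and the second is February 13.
1 October 2022 is a Saturday, so the first Friday is October 7 and the fourth is October 28.
At the standard offset (UTC−07:30), 21:30 UTC − 7h30m = 14:00 Othin Standard Time standard time.
The standard-time date in Othin Standard Time, February 15, 2022, falls between 13 February and 28 October, so daylight saving is in effect and Othin Standard Time is at UTC−06:30.
21:30 UTC − 6h30m = 15:00 Othin Standard Time.

15:00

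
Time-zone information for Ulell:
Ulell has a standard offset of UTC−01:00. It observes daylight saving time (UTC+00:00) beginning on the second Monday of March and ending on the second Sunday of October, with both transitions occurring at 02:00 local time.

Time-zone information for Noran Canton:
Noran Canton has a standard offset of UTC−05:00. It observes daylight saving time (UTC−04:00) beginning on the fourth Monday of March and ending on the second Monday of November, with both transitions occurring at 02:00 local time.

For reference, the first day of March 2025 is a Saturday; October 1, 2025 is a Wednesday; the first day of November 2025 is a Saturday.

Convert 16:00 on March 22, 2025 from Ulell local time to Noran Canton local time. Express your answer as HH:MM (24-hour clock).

1 March 2025 is a Saturday, so the first Monday is March 3 and the second is March 10.
1 October 2025 is a Wednesday, so the first Sunday is October 5 and the second is October 12.
Daylight saving runs 10 March – 12 October; March 22, 2025 is inside that window, so Ulell is at UTC+00:00.
16:00 Ulell − 0h = 16:00 UTC.
1 March 2025 is a Saturday, so the first Monday is March 3 and the fourth is March 24.
1 November 2025 is a Saturday, so the first Monday is November 3 and the second is November 10.
At the standard offset (UTC−05:00), 16:00 UTC − 5h = 11:00 Noran Canton standard time.
Daylight saving runs 24 March – 10 November; the standard-time date in Noran Canton, March 22, 2025, is outside that window, so Noran Canton is on standard time at UTC−05:00.
16:00 UTC − 5h = 11:00 Noran Canton.

11:00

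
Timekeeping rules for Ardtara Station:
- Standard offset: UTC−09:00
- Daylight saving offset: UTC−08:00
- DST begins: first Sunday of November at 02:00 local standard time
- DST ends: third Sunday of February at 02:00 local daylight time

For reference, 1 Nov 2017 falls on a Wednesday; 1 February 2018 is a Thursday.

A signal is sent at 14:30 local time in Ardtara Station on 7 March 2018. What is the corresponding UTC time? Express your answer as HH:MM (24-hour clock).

23:30

1 November 2017 is a Wednesday, so the first Sunday is November 5.
1 February 2018 is a Thursday, so the first Sunday is February 4 and the third is February 18.
Daylight saving runs 5 November 2017 – 18 February 2018; 7 March 2018 is outside that window, so Ardtara Station is on standard time at UTC−09:00.
14:30 local + 9h = 23:30 UTC.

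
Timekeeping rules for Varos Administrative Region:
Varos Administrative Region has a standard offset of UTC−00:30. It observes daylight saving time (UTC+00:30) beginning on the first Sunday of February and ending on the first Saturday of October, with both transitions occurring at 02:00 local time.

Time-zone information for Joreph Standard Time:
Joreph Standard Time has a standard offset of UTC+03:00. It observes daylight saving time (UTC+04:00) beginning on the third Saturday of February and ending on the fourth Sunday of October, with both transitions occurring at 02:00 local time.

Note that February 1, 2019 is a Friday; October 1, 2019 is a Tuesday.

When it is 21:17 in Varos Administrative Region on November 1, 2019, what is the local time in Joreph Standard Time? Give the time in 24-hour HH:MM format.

00:47

1 February 2019 is a Friday, so the first Sunday is February 3.
1 October 2019 is a Tuesday, so the first Saturday is October 5.
Daylight saving runs 3 February – 5 October; November 1, 2019 is outside that window, so Varos Administrative Region is on standard time at UTC−00:30.
21:17 Varos Administrative Region + 0h30m = 21:47 UTC.
1 February 2019 is a Friday, so the first Saturday is February 2 and the third is February 16.
1 October 2019 is a Tuesday, so the first Sunday is October 6 and the fourth is October 27.
At the standard offset (UTC+03:00), 21:47 UTC + 3h = 00:47 Joreph Standard Time standard time (rolling into the next day, 2 November 2019).
The standard-time date in Joreph Standard Time, November 2, 2019, is outside the daylight-saving period (16 February – 27 October), so Joreph Standard Time is on standard time, UTC+03:00.
21:47 UTC + 3h = 00:47 Joreph Standard Time (rolling into the next day, 2 November 2019).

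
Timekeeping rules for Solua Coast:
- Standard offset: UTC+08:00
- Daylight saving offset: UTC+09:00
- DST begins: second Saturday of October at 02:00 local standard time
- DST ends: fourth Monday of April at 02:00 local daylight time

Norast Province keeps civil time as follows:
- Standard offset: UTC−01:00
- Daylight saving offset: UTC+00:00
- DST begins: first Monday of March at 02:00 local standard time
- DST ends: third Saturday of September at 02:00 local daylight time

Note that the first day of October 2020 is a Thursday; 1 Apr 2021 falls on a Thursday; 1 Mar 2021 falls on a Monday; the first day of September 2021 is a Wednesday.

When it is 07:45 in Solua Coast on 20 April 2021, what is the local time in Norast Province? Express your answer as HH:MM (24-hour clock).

22:45

1 October 2020 is a Thursday, so the first Saturday is October 3 and the second is October 10.
1 April 2021 is a Thursday, so the first Monday is April 5 and the fourth is April 26.
20 April 2021 lies within the daylight-saving period (10 October 2020 – 26 April 2021), so Solua Coast is on daylight time, UTC+09:00.
07:45 Solua Coast − 9h = 22:45 UTC (rolling into the previous day, 19 April 2021).
1 March 2021 is a Monday, so the first Monday is March 1.
1 September 2021 is a Wednesday, so the first Saturday is September 4 and the third is September 18.
At the standard offset (UTC−01:00), 22:45 UTC − 1h = 21:45 Norast Province standard time.
The standard-time date in Norast Province, 19 April 2021, lies within the daylight-saving period (1 March – 18 September), so Norast Province is on daylight time, UTC+00:00.
22:45 UTC + 0h = 22:45 Norast Province.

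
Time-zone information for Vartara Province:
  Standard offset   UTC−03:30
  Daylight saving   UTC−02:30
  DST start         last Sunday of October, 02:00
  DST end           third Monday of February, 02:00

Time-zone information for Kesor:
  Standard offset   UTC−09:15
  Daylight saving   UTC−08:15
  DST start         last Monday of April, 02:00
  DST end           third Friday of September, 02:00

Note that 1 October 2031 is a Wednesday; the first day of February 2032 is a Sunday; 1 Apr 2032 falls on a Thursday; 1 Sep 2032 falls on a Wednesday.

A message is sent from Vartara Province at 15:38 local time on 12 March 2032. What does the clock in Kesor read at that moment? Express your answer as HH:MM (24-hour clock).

09:53

1 October 2031 is a Wednesday, so Sundays fall on 5, 12, 19, 26; the last is October 26.
1 February 2032 is a Sunday, so the first Monday is February 2 and the third is February 16.
12 March 2032 is outside the daylight-saving period (26 October 2031 – 16 February 2032), so Vartara Province is on standard time, UTC−03:30.
15:38 Vartara Province + 3h30m = 19:08 UTC.
1 April 2032 is a Thursday, so Mondays fall on 5, 12, 19, 26; the last is April 26.
1 September 2032 is a Wednesday, so the first Friday is September 3 and the third is September 17.
At the standard offset (UTC−09:15), 19:08 UTC − 9h15m = 09:53 Kesor standard time.
Daylight saving runs 26 April – 17 September; the standard-time date in Kesor, 12 March 2032, is outside that window, so Kesor is on standard time at UTC−09:15.
19:08 UTC − 9h15m = 09:53 Kesor.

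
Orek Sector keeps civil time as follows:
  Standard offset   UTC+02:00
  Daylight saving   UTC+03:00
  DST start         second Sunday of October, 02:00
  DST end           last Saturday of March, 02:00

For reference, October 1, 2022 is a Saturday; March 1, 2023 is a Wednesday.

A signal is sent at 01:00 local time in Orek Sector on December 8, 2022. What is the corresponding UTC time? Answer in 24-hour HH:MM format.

1 October 2022 is a Saturday, so the first Sunday is October 2 and the second is October 9.
1 March 2023 is a Wednesday, so Saturdays fall on 4, 11, 18, 25; the last is March 25.
December 8, 2022 falls between 9 October 2022 and 25 March 2023, so daylight saving is in effect and Orek Sector is at UTC+03:00.
01:00 local − 3h = 22:00 UTC (rolling into the previous day, 7 December 2022).

22:00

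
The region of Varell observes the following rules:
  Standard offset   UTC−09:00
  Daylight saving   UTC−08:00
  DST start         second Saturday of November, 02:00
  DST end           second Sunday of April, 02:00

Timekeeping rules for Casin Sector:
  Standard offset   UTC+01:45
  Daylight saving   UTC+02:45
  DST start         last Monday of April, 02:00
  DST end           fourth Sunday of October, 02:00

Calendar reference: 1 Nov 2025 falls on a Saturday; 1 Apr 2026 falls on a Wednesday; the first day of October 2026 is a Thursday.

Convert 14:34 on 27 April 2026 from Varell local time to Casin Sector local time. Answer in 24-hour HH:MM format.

1 November 2025 is a Saturday, so the first Saturday is November 1 and the second is November 8.
1 April 2026 is a Wednesday, so the first Sunday is April 5 and the second is April 12.
27 April 2026 does not fall between 8 November 2025 and 12 April 2026, so daylight saving is not in effect and Varell is at UTC−09:00.
14:34 Varell + 9h = 23:34 UTC.
1 April 2026 is a Wednesday, so Mondays fall on 6, 13, 20, 27; the last is April 27.
1 October 2026 is a Thursday, so the first Sunday is October 4 and the fourth is October 25.
At the standard offset (UTC+01:45), 23:34 UTC + 1h45m = 01:19 Casin Sector standard time (rolling into the next day, 28 April 2026).
The standard-time date in Casin Sector, 28 April 2026, lies within the daylight-saving period (27 April – 25 October), so Casin Sector is on daylight time, UTC+02:45.
23:34 UTC + 2h45m = 02:19 Casin Sector (rolling into the next day, 28 April 2026).

02:19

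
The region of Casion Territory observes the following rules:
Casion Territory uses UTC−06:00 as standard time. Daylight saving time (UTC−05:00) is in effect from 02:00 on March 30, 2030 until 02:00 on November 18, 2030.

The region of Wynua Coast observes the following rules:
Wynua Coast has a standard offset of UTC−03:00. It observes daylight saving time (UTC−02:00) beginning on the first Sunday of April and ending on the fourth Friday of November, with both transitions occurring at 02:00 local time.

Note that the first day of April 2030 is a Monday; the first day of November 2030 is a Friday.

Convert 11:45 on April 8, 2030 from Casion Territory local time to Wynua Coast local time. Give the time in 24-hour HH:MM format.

14:45

Daylight saving runs 30 March – 18 November; April 8, 2030 is inside that window, so Casion Territory is at UTC−05:00.
11:45 Casion Territory + 5h = 16:45 UTC.
1 April 2030 is a Monday, so the first Sunday is April 7.
1 November 2030 is a Friday, so the first Friday is November 1 and the fourth is November 22.
At the standard offset (UTC−03:00), 16:45 UTC − 3h = 13:45 Wynua Coast standard time.
Daylight saving runs 7 April – 22 November; the standard-time date in Wynua Coast, April 8, 2030, is inside that window, so Wynua Coast is at UTC−02:00.
16:45 UTC − 2h = 14:45 Wynua Coast.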